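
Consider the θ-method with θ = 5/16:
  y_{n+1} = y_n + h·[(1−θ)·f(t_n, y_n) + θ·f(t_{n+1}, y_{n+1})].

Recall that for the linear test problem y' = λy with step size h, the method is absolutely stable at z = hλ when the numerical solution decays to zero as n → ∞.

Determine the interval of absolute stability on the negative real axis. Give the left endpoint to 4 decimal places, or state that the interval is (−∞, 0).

z∈(-5.3333,0).

Set f=λy, z=hλ:
  y_{n+1} = y_n + z·[11/16·y_n + 5/16·y_{n+1}] ⇒ (1 − 5/16z)y_{n+1} = (1 + 11/16z)y_n
  Hence R(z) = (1 + 11/16z)/(1 − 5/16z).

Need |R(x)|<1, x<0.
x=-1.63: |R|=0.0799
R=−1: 1+11/16x = −1+5/16x ⇒ -3/8x=2 ⇒ x=2/(-3/8)=-5.3333
Confirm numerically:
  x=-4.695: |R|=0.90298 <1
  x=-3.522: |R|=0.67664 <1
  x=-2.143: |R|=0.28347 <1
  x=-5.760: |R|=1.05714 >1
  x=-5.594: |R|=1.03557 >1
  x=-5.359: |R|=1.00360 >1
So |R|<1 on (-5.3333, 0).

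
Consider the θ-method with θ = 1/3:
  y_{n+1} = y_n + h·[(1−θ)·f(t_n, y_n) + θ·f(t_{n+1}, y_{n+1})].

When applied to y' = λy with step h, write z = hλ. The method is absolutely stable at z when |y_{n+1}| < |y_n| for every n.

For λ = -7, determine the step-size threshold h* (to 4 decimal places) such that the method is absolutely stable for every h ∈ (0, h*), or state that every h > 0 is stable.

(-6.0000,0); λ=-7 ⇒ h* = (6)/7 = 0.8571.

With y'=λy (z=hλ):
  y_{n+1} = y_n + z·[2/3·y_n + 1/3·y_{n+1}] ⇒ (1 − 1/3z)y_{n+1} = (1 + 2/3z)y_n
  ⇒ R(z) = (1 + 2/3z)/(1 − 1/3z).

Find x<0 with |R(x)|<1.
x=-0.71: |R|=0.4259
R=−1: 1+2/3x = −1+1/3x ⇒ -1/3x=2 ⇒ x=2/(-1/3)=-6.0000
Confirm numerically:
  x=-4.367: |R|=0.77834 <1
  x=-4.087: |R|=0.73007 <1
  x=-3.267: |R|=0.56391 <1
  x=-6.286: |R|=1.03080 >1
  x=-6.263: |R|=1.02839 >1
So |R|<1 on (-6.0000, 0).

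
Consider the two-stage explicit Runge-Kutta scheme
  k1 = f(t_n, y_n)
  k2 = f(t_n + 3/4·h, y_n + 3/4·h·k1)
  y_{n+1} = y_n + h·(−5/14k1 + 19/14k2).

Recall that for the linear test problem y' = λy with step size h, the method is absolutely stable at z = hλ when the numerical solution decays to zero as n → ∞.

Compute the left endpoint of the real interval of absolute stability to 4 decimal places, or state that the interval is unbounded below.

With y'=λy (z=hλ):
  k1=λy_n ⇒ h·k1=z·y_n;  k2=λ(1+3/4z)y_n ⇒ h·k2=z(1+3/4z)y_n
  y_{n+1}/y_n = 1 − 5/14z + 19/14z(1+3/4z) = 1 + z + 57/56z²
  R(z) = 1 + z + 57/56z².

Need |R(x)|<1, x<0.
x=-0.4: |R|=0.7629
R=1: x+57/56x²=0 ⇒ x=−56/57=-0.9825; min R=1−1/(4·57/56)=0.7544>−1
Confirm numerically:
  x=-0.904: |R|=0.92781 <1
  x=-0.715: |R|=0.80535 <1
  x=-0.570: |R|=0.76070 <1
  x=-0.410: |R|=0.76110 <1
  x=-1.275: |R|=1.37965 >1
  x=-1.096: |R|=1.12667 >1
Stable set (-0.9825, 0).

z* = -0.9825.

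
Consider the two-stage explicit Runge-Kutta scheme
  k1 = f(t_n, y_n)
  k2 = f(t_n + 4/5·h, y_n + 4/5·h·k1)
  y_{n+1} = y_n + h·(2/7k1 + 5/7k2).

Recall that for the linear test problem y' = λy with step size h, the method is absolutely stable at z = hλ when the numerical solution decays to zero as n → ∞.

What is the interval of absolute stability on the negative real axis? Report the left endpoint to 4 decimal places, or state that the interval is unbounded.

On y'=λy, z=hλ:
  k1=λy_n ⇒ h·k1=z·y_n;  k2=λ(1+4/5z)y_n ⇒ h·k2=z(1+4/5z)y_n
  y_{n+1}/y_n = 1 + 2/7z + 5/7z(1+4/5z) = 1 + z + 4/7z²
  so R(z) = 1 + z + 4/7z².

Need |R(x)|<1, x<0.
x=-1.13: |R|=0.5997
R=1: x+4/7x²=0 ⇒ x=−7/4=-1.7500; min R=1−1/(4·4/7)=0.5625>−1
Confirm numerically:
  x=-1.463: |R|=0.76007 <1
  x=-0.923: |R|=0.56382 <1
  x=-0.806: |R|=0.56522 <1
  x=-2.058: |R|=1.36221 >1
  x=-1.858: |R|=1.11467 >1
Interval (-1.7500, 0).

z∈(-1.7500,0).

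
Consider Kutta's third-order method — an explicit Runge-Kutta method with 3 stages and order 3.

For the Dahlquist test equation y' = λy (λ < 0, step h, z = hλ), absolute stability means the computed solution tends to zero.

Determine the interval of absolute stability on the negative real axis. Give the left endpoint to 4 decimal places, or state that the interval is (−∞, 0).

(-2.5127, 0).

Set f=λy, z=hλ:
  order 3, 3-stage ⇒ R(z)=1+z+z^2/2+z^3/6
  (e.g. R(-1.54)=0.03709, |R|=0.03709)

Solve |R(x)|<1 on ℝ⁻.
x=-1.54: |R|=0.0371
|R(-2.51)|=0.9955 |R(-1.56)|=0.0241 |R(-0.64)|=0.5211
Bisect:
  x_lo=-3.3884 |R|=3.1317  x_hi=-0.2038 |R|=0.8156
  mid=-1.79609 |R|=0.14880 →hi
  mid=-2.59225 |R|=1.13559 →lo
  mid=-2.19417 |R|=0.54758 →hi
  mid=-2.39321 |R|=0.81399 →hi
  mid=-2.49273 |R|=0.96740 →hi
  mid=-2.54249 |R|=1.04959 →lo
  mid=-2.51761 |R|=1.00802 →lo
  mid=-2.50517 |R|=0.98759 →hi
  ...
  [-2.51275,-2.51256] ⇒ x*=-2.5127
Stable set (-2.5127, 0).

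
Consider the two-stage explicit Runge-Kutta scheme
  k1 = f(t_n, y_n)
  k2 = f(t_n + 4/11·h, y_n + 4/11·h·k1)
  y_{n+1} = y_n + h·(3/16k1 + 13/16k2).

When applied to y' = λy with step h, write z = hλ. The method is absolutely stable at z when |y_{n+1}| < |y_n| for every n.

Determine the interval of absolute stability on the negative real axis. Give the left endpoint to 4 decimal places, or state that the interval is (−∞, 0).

z∈(-3.3846,0).

On y'=λy, z=hλ:
  k1=λy_n ⇒ h·k1=z·y_n;  k2=λ(1+4/11z)y_n ⇒ h·k2=z(1+4/11z)y_n
  y_{n+1}/y_n = 1 + 3/16z + 13/16z(1+4/11z) = 1 + z + 13/44z²
  R(z) = 1 + z + 13/44z².

Boundary: |R(x)|=1, x<0.
x=-1.79: |R|=0.1567
R=1: x+13/44x²=0 ⇒ x=−44/13=-3.3846; min R=1−1/(4·13/44)=0.1538>−1
Confirm numerically:
  x=-3.361: |R|=0.97655 <1
  x=-3.065: |R|=0.71057 <1
  x=-1.695: |R|=0.15385 <1
  x=-1.625: |R|=0.15518 <1
  x=-3.971: |R|=1.68798 >1
  x=-3.611: |R|=1.24153 >1
  x=-3.515: |R|=1.13541 >1
Interval (-3.3846, 0).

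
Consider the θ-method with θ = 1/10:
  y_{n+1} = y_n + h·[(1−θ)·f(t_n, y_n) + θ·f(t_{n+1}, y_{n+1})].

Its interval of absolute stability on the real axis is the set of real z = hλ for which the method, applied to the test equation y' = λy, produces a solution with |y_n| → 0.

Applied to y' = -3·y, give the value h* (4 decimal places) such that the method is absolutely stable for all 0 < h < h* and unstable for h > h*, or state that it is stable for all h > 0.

(-2.5000,0); λ=-3 ⇒ h* = (5/2)/3 = 0.8333.

With y'=λy (z=hλ):
  y_{n+1} = y_n + z·[9/10·y_n + 1/10·y_{n+1}] ⇒ (1 − 1/10z)y_{n+1} = (1 + 9/10z)y_n
  so R(z) = (1 + 9/10z)/(1 − 1/10z).

Need |R(x)|<1, x<0.
x=-1.11: |R|=0.0009
R=−1: 1+9/10x = −1+1/10x ⇒ -4/5x=2 ⇒ x=2/(-4/5)=-2.5000
Confirm numerically:
  x=-1.781: |R|=0.51176 <1
  x=-1.674: |R|=0.43396 <1
  x=-1.281: |R|=0.13554 <1
  x=-1.007: |R|=0.08513 <1
  x=-2.962: |R|=1.28514 >1
  x=-2.599: |R|=1.06286 >1
  x=-2.572: |R|=1.04582 >1
Stable set (-2.5000, 0).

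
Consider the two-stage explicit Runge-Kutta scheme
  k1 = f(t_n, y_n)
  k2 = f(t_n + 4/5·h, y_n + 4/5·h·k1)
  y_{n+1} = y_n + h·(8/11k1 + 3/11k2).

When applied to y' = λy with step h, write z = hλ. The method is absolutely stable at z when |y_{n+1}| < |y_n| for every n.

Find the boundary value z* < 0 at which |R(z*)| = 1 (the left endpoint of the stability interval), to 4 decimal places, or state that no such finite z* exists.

z* = -4.5833.

Set f=λy, z=hλ:
  k1=λy_n ⇒ h·k1=z·y_n;  k2=λ(1+4/5z)y_n ⇒ h·k2=z(1+4/5z)y_n
  y_{n+1}/y_n = 1 + 8/11z + 3/11z(1+4/5z) = 1 + z + 12/55z²
  R(z) = 1 + z + 12/55z².

Solve |R(x)|<1 on ℝ⁻.
x=-1.14: |R|=0.1435
R=1: x+12/55x²=0 ⇒ x=−55/12=-4.5833; min R=1−1/(4·12/55)=-0.1458>−1
Confirm numerically:
  x=-4.259: |R|=0.69862 <1
  x=-4.102: |R|=0.56922 <1
  x=-3.199: |R|=0.03379 <1
  x=-5.095: |R|=1.56879 >1
  x=-4.870: |R|=1.30460 >1
So |R|<1 on (-4.5833, 0).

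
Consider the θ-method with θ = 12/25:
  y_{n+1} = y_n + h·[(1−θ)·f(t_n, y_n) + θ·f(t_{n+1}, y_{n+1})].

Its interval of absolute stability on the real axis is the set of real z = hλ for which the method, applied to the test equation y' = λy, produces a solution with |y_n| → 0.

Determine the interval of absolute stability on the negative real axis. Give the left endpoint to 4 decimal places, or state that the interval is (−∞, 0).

With y'=λy (z=hλ):
  y_{n+1} = y_n + z·[13/25·y_n + 12/25·y_{n+1}] ⇒ (1 − 12/25z)y_{n+1} = (1 + 13/25z)y_n
  so R(z) = (1 + 13/25z)/(1 − 12/25z).

Boundary: |R(x)|=1, x<0.
x=-0.63: |R|=0.5163
R=−1: 1+13/25x = −1+12/25x ⇒ -1/25x=2 ⇒ x=2/(-1/25)=-50.0000
Confirm numerically:
  x=-47.199: |R|=0.99526 <1
  x=-42.609: |R|=0.98622 <1
  x=-35.773: |R|=0.96868 <1
  x=-50.347: |R|=1.00055 >1
  x=-50.206: |R|=1.00033 >1
  x=-50.123: |R|=1.00020 >1
Stable set (-50.0000, 0).

z∈(-50.0000,0).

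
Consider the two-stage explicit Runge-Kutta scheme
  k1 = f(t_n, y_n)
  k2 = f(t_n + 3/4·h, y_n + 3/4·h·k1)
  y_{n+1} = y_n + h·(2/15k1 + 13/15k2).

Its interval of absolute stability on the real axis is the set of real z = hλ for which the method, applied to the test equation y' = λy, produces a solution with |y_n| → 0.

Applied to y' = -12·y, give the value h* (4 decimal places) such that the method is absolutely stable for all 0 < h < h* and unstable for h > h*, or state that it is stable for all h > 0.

Test eqn y'=λy, z=hλ:
  k1=λy_n ⇒ h·k1=z·y_n;  k2=λ(1+3/4z)y_n ⇒ h·k2=z(1+3/4z)y_n
  y_{n+1}/y_n = 1 + 2/15z + 13/15z(1+3/4z) = 1 + z + 13/20z²
  Hence R(z) = 1 + z + 13/20z².

Find x<0 with |R(x)|<1.
x=-1.17: |R|=0.7198
R=1: x+13/20x²=0 ⇒ x=−20/13=-1.5385; min R=1−1/(4·13/20)=0.6154>−1
Confirm numerically:
  x=-1.207: |R|=0.73995 <1
  x=-1.001: |R|=0.65030 <1
  x=-0.969: |R|=0.64132 <1
  x=-1.920: |R|=1.47616 >1
  x=-1.838: |R|=1.35786 >1
So |R|<1 on (-1.5385, 0).

(-1.5385,0); λ=-12 ⇒ h* = (20/13)/12 = 0.1282.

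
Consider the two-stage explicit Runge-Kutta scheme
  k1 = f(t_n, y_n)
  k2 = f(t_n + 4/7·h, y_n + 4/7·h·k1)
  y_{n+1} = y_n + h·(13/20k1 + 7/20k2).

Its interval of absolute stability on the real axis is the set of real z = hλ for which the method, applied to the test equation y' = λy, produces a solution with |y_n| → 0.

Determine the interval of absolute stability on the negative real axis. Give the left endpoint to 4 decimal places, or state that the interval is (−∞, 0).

(-5.0000, 0).

Set f=λy, z=hλ:
  k1=λy_n ⇒ h·k1=z·y_n;  k2=λ(1+4/7z)y_n ⇒ h·k2=z(1+4/7z)y_n
  y_{n+1}/y_n = 1 + 13/20z + 7/20z(1+4/7z) = 1 + z + 1/5z²
  so R(z) = 1 + z + 1/5z².

Solve |R(x)|<1 on ℝ⁻.
x=-1.36: |R|=0.0099
R=1: x+1/5x²=0 ⇒ x=−5=-5.0000; min R=1−1/(4·1/5)=-0.2500>−1
Confirm numerically:
  x=-4.132: |R|=0.28268 <1
  x=-3.655: |R|=0.01680 <1
  x=-3.132: |R|=0.17012 <1
  x=-5.500: |R|=1.55000 >1
  x=-5.390: |R|=1.42042 >1
  x=-5.040: |R|=1.04032 >1
So |R|<1 on (-5.0000, 0).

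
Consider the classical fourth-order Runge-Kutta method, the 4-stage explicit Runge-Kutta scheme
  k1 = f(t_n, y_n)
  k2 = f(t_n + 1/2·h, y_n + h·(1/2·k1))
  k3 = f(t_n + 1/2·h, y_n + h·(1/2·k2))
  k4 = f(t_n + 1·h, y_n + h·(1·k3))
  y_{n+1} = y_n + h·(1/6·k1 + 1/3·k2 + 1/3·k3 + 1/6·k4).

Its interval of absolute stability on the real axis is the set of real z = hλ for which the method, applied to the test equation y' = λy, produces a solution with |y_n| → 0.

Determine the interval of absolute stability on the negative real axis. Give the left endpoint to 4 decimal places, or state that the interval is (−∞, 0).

z∈(-2.7853,0).

Test eqn y'=λy, z=hλ:
  order 4, 4-stage ⇒ R(z)=1+z+z^2/2+z^3/6+z^4/24
  (e.g. R(-0.37)=0.69079, |R|=0.69079)

Boundary: |R(x)|=1, x<0.
x=-0.37: |R|=0.6908
|R(-2.93)|=1.2410 |R(-1.84)|=0.2921 |R(-0.57)|=0.5660
Bisect:
  x_lo=-3.5808 |R|=3.0282  x_hi=-0.2416 |R|=0.7854
  mid=-1.91119 |R|=0.30756 →hi
  mid=-2.74598 |R|=0.94233 →hi
  mid=-3.16337 |R|=1.73659 →lo
  mid=-2.95468 |R|=1.28689 →lo
  mid=-2.85033 |R|=1.10256 →lo
  mid=-2.79815 |R|=1.01956 →lo
  mid=-2.77207 |R|=0.98024 →hi
  mid=-2.78511 |R|=0.99972 →hi
  ...
  [-2.78531,-2.78511] ⇒ x*=-2.7853
So |R|<1 on (-2.7853, 0).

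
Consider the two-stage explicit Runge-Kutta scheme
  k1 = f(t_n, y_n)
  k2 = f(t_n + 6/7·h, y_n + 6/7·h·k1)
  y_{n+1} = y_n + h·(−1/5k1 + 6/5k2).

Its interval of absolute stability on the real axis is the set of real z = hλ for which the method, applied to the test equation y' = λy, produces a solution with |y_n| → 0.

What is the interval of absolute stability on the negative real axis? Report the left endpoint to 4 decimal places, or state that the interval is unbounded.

With y'=λy (z=hλ):
  k1=λy_n ⇒ h·k1=z·y_n;  k2=λ(1+6/7z)y_n ⇒ h·k2=z(1+6/7z)y_n
  y_{n+1}/y_n = 1 − 1/5z + 6/5z(1+6/7z) = 1 + z + 36/35z²
  Hence R(z) = 1 + z + 36/35z².

Solve |R(x)|<1 on ℝ⁻.
x=-1.64: |R|=2.1264
R=1: x+36/35x²=0 ⇒ x=−35/36=-0.9722; min R=1−1/(4·36/35)=0.7569>−1
Confirm numerically:
  x=-0.835: |R|=0.88215 <1
  x=-0.706: |R|=0.80668 <1
  x=-0.587: |R|=0.76741 <1
  x=-1.325: |R|=1.48079 >1
  x=-1.114: |R|=1.16245 >1
  x=-1.077: |R|=1.11607 >1
So |R|<1 on (-0.9722, 0).

z∈(-0.9722,0).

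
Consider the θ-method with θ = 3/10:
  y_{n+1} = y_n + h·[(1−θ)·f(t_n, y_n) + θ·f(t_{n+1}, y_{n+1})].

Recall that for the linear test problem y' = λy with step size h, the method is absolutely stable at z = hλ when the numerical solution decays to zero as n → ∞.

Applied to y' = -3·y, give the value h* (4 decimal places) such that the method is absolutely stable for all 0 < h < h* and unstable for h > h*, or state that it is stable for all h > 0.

Set f=λy, z=hλ:
  y_{n+1} = y_n + z·[7/10·y_n + 3/10·y_{n+1}] ⇒ (1 − 3/10z)y_{n+1} = (1 + 7/10z)y_n
  R(z) = (1 + 7/10z)/(1 − 3/10z).

Solve |R(x)|<1 on ℝ⁻.
x=-0.7: |R|=0.4215
R=−1: 1+7/10x = −1+3/10x ⇒ -2/5x=2 ⇒ x=2/(-2/5)=-5.0000
Confirm numerically:
  x=-3.634: |R|=0.73859 <1
  x=-3.525: |R|=0.71324 <1
  x=-2.605: |R|=0.46225 <1
  x=-5.443: |R|=1.06730 >1
  x=-5.206: |R|=1.03216 >1
Stable set (-5.0000, 0).

(-5.0000,0); λ=-3 ⇒ h* = (5)/3 = 1.6667.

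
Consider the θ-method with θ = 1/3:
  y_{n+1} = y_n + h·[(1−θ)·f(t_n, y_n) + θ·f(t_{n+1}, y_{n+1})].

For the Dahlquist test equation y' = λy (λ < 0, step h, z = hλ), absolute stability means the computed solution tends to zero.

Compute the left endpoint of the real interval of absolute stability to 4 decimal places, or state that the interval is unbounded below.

z* = -6.0000.

Test eqn y'=λy, z=hλ:
  y_{n+1} = y_n + z·[2/3·y_n + 1/3·y_{n+1}] ⇒ (1 − 1/3z)y_{n+1} = (1 + 2/3z)y_n
  so R(z) = (1 + 2/3z)/(1 − 1/3z).

Find x<0 with |R(x)|<1.
x=-0.58: |R|=0.5140
R=−1: 1+2/3x = −1+1/3x ⇒ -1/3x=2 ⇒ x=2/(-1/3)=-6.0000
Confirm numerically:
  x=-5.971: |R|=0.99677 <1
  x=-5.216: |R|=0.90458 <1
  x=-4.554: |R|=0.80858 <1
  x=-3.289: |R|=0.56893 <1
  x=-6.590: |R|=1.06152 >1
  x=-6.207: |R|=1.02248 >1
So |R|<1 on (-6.0000, 0).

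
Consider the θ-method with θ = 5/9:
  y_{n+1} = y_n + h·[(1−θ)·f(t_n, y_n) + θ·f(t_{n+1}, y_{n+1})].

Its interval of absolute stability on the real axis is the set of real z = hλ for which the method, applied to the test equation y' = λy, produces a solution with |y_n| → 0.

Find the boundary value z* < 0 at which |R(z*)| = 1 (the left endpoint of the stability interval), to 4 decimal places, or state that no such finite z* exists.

Test eqn y'=λy, z=hλ:
  y_{n+1} = y_n + z·[4/9·y_n + 5/9·y_{n+1}] ⇒ (1 − 5/9z)y_{n+1} = (1 + 4/9z)y_n
  Hence R(z) = (1 + 4/9z)/(1 − 5/9z).

Boundary: |R(x)|=1, x<0.
x=-1.64: |R|=0.1419
x=-2: |R|=0.0526
x=-10: |R|=0.5254
x=-100: |R|=0.7682
θ=5/9≥1/2 ⇒ |1+4/9x|<|1−5/9x| ∀x<0 ⇒ stable on all of ℝ⁻.

(−∞, 0) — no finite endpoint.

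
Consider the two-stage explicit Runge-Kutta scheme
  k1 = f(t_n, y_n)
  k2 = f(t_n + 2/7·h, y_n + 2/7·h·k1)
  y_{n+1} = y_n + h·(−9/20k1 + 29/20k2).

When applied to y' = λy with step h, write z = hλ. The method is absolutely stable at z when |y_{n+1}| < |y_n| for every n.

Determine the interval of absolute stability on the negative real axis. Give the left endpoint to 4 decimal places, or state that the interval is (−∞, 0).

(-2.4138, 0).

Test eqn y'=λy, z=hλ:
  k1=λy_n ⇒ h·k1=z·y_n;  k2=λ(1+2/7z)y_n ⇒ h·k2=z(1+2/7z)y_n
  y_{n+1}/y_n = 1 − 9/20z + 29/20z(1+2/7z) = 1 + z + 29/70z²
  ⇒ R(z) = 1 + z + 29/70z².

Find x<0 with |R(x)|<1.
x=-0.53: |R|=0.5864
R=1: x+29/70x²=0 ⇒ x=−70/29=-2.4138; min R=1−1/(4·29/70)=0.3966>−1
Confirm numerically:
  x=-2.377: |R|=0.96377 <1
  x=-2.140: |R|=0.75726 <1
  x=-2.129: |R|=0.74881 <1
  x=-1.472: |R|=0.42567 <1
  x=-2.822: |R|=1.47724 >1
  x=-2.490: |R|=1.07861 >1
So |R|<1 on (-2.4138, 0).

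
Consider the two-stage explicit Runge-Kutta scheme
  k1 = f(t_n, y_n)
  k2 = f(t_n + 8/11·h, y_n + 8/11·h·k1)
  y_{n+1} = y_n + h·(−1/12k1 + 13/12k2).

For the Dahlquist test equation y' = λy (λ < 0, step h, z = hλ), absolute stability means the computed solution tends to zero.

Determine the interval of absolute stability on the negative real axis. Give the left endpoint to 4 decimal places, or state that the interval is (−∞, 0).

(-1.2692, 0).

On y'=λy, z=hλ:
  k1=λy_n ⇒ h·k1=z·y_n;  k2=λ(1+8/11z)y_n ⇒ h·k2=z(1+8/11z)y_n
  y_{n+1}/y_n = 1 − 1/12z + 13/12z(1+8/11z) = 1 + z + 26/33z²
  R(z) = 1 + z + 26/33z².

Boundary: |R(x)|=1, x<0.
x=-0.44: |R|=0.7125
R=1: x+26/33x²=0 ⇒ x=−33/26=-1.2692; min R=1−1/(4·26/33)=0.6827>−1
Confirm numerically:
  x=-0.894: |R|=0.73570 <1
  x=-0.765: |R|=0.69609 <1
  x=-0.514: |R|=0.69415 <1
  x=-1.760: |R|=1.68053 >1
  x=-1.413: |R|=1.16005 >1
Interval (-1.2692, 0).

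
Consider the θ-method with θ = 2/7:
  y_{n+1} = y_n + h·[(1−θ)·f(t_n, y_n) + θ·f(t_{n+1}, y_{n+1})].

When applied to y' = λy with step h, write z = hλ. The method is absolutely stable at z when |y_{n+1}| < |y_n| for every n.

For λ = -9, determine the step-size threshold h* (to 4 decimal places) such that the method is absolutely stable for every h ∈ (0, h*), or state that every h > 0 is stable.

Set f=λy, z=hλ:
  y_{n+1} = y_n + z·[5/7·y_n + 2/7·y_{n+1}] ⇒ (1 − 2/7z)y_{n+1} = (1 + 5/7z)y_n
  R(z) = (1 + 5/7z)/(1 − 2/7z).

Solve |R(x)|<1 on ℝ⁻.
x=-1.59: |R|=0.0933
R=−1: 1+5/7x = −1+2/7x ⇒ -3/7x=2 ⇒ x=2/(-3/7)=-4.6667
Confirm numerically:
  x=-4.087: |R|=0.88540 <1
  x=-3.384: |R|=0.72051 <1
  x=-3.005: |R|=0.61683 <1
  x=-5.020: |R|=1.06221 >1
  x=-4.825: |R|=1.02853 >1
Stable set (-4.6667, 0).

(-4.6667,0); λ=-9 ⇒ h* = (14/3)/9 = 0.5185.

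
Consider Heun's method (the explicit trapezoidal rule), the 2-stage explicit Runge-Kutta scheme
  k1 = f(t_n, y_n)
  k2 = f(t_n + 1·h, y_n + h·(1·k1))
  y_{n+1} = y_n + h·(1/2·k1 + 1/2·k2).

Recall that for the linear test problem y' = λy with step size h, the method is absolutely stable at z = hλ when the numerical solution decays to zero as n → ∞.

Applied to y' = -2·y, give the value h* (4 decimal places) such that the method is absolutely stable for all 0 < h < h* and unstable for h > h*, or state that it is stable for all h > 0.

Set f=λy, z=hλ:
  order 2, 2-stage ⇒ R(z)=1+z+z^2/2
  (e.g. R(-1.71)=0.75205, |R|=0.75205)

Find x<0 with |R(x)|<1.
x=-1.71: |R|=0.7520
|R(-1.62)|=0.6922 |R(-0.94)|=0.5018 |R(-0.72)|=0.5392
Bisect:
  x_lo=-2.6327 |R|=1.8329  x_hi=-0.0720 |R|=0.9306
  mid=-1.35237 |R|=0.56208 →hi
  mid=-1.99255 |R|=0.99258 →hi
  mid=-2.31265 |R|=1.36152 →lo
  mid=-2.15260 |R|=1.16424 →lo
  mid=-2.07258 |R|=1.07521 →lo
  mid=-2.03257 |R|=1.03310 →lo
  mid=-2.01256 |R|=1.01264 →lo
  mid=-2.00256 |R|=1.00256 →lo
  mid=-1.99756 |R|=0.99756 →hi
  ...
  [-2.00006,-1.99990] ⇒ x*=-2.0000
Stable set (-2.0000, 0).

(-2.0000,0); λ=-2 ⇒ h* = 1.0000.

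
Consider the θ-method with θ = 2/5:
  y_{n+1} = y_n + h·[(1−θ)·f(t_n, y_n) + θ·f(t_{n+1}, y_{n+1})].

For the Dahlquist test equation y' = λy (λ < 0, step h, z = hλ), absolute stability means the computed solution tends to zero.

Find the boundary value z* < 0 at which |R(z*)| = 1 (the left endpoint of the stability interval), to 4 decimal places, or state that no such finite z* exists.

z* = -10.0000.

On y'=λy, z=hλ:
  y_{n+1} = y_n + z·[3/5·y_n + 2/5·y_{n+1}] ⇒ (1 − 2/5z)y_{n+1} = (1 + 3/5z)y_n
  so R(z) = (1 + 3/5z)/(1 − 2/5z).

Need |R(x)|<1, x<0.
x=-1.28: |R|=0.1534
R=−1: 1+3/5x = −1+2/5x ⇒ -1/5x=2 ⇒ x=2/(-1/5)=-10.0000
Confirm numerically:
  x=-8.236: |R|=0.91785 <1
  x=-7.543: |R|=0.87768 <1
  x=-5.122: |R|=0.68001 <1
  x=-10.373: |R|=1.01449 >1
  x=-10.148: |R|=1.00585 >1
Stable set (-10.0000, 0).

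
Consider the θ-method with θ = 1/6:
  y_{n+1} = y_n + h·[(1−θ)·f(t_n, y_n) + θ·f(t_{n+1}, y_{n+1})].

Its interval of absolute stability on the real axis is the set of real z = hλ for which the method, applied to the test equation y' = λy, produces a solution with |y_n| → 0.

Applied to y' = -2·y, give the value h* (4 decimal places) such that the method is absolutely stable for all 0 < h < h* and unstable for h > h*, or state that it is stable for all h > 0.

Test eqn y'=λy, z=hλ:
  y_{n+1} = y_n + z·[5/6·y_n + 1/6·y_{n+1}] ⇒ (1 − 1/6z)y_{n+1} = (1 + 5/6z)y_n
  so R(z) = (1 + 5/6z)/(1 − 1/6z).

Solve |R(x)|<1 on ℝ⁻.
x=-1.71: |R|=0.3307
R=−1: 1+5/6x = −1+1/6x ⇒ -2/3x=2 ⇒ x=2/(-2/3)=-3.0000
Confirm numerically:
  x=-2.858: |R|=0.93588 <1
  x=-2.718: |R|=0.87061 <1
  x=-2.432: |R|=0.73055 <1
  x=-3.392: |R|=1.16695 >1
  x=-3.337: |R|=1.14437 >1
Interval (-3.0000, 0).

(-3.0000,0); λ=-2 ⇒ h* = (3)/2 = 1.5000.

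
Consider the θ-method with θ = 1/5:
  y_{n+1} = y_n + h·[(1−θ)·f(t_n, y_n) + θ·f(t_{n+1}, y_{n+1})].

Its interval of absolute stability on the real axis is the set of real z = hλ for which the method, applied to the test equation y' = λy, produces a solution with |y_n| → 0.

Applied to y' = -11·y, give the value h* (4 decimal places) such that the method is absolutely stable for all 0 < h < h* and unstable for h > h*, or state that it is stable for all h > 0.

(-3.3333,0); λ=-11 ⇒ h* = (10/3)/11 = 0.3030.

On y'=λy, z=hλ:
  y_{n+1} = y_n + z·[4/5·y_n + 1/5·y_{n+1}] ⇒ (1 − 1/5z)y_{n+1} = (1 + 4/5z)y_n
  so R(z) = (1 + 4/5z)/(1 − 1/5z).

Solve |R(x)|<1 on ℝ⁻.
x=-1.76: |R|=0.3018
R=−1: 1+4/5x = −1+1/5x ⇒ -3/5x=2 ⇒ x=2/(-3/5)=-3.3333
Confirm numerically:
  x=-2.913: |R|=0.84064 <1
  x=-2.680: |R|=0.74479 <1
  x=-2.084: |R|=0.47092 <1
  x=-3.573: |R|=1.08387 >1
  x=-3.551: |R|=1.07637 >1
  x=-3.469: |R|=1.04806 >1
Interval (-3.3333, 0).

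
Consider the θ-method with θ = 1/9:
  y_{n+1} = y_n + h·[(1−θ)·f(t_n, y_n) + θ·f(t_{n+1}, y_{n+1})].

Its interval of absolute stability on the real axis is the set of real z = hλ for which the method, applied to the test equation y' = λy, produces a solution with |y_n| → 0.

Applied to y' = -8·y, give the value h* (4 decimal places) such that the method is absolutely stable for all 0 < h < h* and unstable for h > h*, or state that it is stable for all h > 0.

With y'=λy (z=hλ):
  y_{n+1} = y_n + z·[8/9·y_n + 1/9·y_{n+1}] ⇒ (1 − 1/9z)y_{n+1} = (1 + 8/9z)y_n
  Hence R(z) = (1 + 8/9z)/(1 − 1/9z).

Boundary: |R(x)|=1, x<0.
x=-0.92: |R|=0.1653
R=−1: 1+8/9x = −1+1/9x ⇒ -7/9x=2 ⇒ x=2/(-7/9)=-2.5714
Confirm numerically:
  x=-2.500: |R|=0.95652 <1
  x=-2.043: |R|=0.66504 <1
  x=-1.902: |R|=0.57017 <1
  x=-1.855: |R|=0.53800 <1
  x=-3.169: |R|=1.34374 >1
  x=-3.058: |R|=1.28247 >1
  x=-2.961: |R|=1.22799 >1
Interval (-2.5714, 0).

(-2.5714,0); λ=-8 ⇒ h* = (18/7)/8 = 0.3214.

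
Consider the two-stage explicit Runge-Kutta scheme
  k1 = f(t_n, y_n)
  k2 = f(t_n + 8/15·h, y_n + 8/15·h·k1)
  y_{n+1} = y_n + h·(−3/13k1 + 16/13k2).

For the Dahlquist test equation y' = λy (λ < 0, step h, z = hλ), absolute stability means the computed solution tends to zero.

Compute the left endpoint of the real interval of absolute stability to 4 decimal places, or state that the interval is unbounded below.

With y'=λy (z=hλ):
  k1=λy_n ⇒ h·k1=z·y_n;  k2=λ(1+8/15z)y_n ⇒ h·k2=z(1+8/15z)y_n
  y_{n+1}/y_n = 1 − 3/13z + 16/13z(1+8/15z) = 1 + z + 128/195z²
  ⇒ R(z) = 1 + z + 128/195z².

Solve |R(x)|<1 on ℝ⁻.
x=-0.78: |R|=0.6194
R=1: x+128/195x²=0 ⇒ x=−195/128=-1.5234; min R=1−1/(4·128/195)=0.6191>−1
Confirm numerically:
  x=-1.408: |R|=0.89331 <1
  x=-1.199: |R|=0.74466 <1
  x=-1.103: |R|=0.69559 <1
  x=-2.010: |R|=1.64196 >1
  x=-2.004: |R|=1.63215 >1
  x=-2.003: |R|=1.63052 >1
So |R|<1 on (-1.5234, 0).

z* = -1.5234.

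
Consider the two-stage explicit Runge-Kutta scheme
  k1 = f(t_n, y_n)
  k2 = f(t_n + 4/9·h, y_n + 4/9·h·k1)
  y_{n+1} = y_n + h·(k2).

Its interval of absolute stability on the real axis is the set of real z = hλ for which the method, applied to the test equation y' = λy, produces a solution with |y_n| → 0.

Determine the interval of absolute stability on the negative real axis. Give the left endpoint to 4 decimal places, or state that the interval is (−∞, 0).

With y'=λy (z=hλ):
  k1=λy_n ⇒ h·k1=z·y_n;  k2=λ(1+4/9z)y_n ⇒ h·k2=z(1+4/9z)y_n
  y_{n+1}/y_n = 1 + z(1+4/9z) = 1 + z + 4/9z²
  so R(z) = 1 + z + 4/9z².

Boundary: |R(x)|=1, x<0.
x=-1.11: |R|=0.4376
R=1: x+4/9x²=0 ⇒ x=−9/4=-2.2500; min R=1−1/(4·4/9)=0.4375>−1
Confirm numerically:
  x=-1.407: |R|=0.47284 <1
  x=-1.222: |R|=0.44168 <1
  x=-1.118: |R|=0.43752 <1
  x=-2.564: |R|=1.35782 >1
  x=-2.275: |R|=1.02528 >1
So |R|<1 on (-2.2500, 0).

z∈(-2.2500,0).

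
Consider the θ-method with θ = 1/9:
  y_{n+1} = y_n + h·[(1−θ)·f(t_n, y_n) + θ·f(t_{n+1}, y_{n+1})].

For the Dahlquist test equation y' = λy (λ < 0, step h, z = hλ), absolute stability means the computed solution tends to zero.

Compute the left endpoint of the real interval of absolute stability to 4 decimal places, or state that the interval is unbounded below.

On y'=λy, z=hλ:
  y_{n+1} = y_n + z·[8/9·y_n + 1/9·y_{n+1}] ⇒ (1 − 1/9z)y_{n+1} = (1 + 8/9z)y_n
  R(z) = (1 + 8/9z)/(1 − 1/9z).

Boundary: |R(x)|=1, x<0.
x=-1.51: |R|=0.2931
R=−1: 1+8/9x = −1+1/9x ⇒ -7/9x=2 ⇒ x=2/(-7/9)=-2.5714
Confirm numerically:
  x=-1.755: |R|=0.46862 <1
  x=-1.712: |R|=0.43839 <1
  x=-1.595: |R|=0.35488 <1
  x=-3.068: |R|=1.28803 >1
  x=-2.801: |R|=1.13617 >1
  x=-2.643: |R|=1.04303 >1
Interval (-2.5714, 0).

left endpoint -2.5714.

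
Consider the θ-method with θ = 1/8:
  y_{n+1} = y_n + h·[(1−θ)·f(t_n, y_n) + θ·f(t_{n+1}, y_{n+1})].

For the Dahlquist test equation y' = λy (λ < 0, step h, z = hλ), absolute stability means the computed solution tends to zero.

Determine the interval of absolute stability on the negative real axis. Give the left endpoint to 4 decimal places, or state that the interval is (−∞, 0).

z∈(-2.6667,0).

With y'=λy (z=hλ):
  y_{n+1} = y_n + z·[7/8·y_n + 1/8·y_{n+1}] ⇒ (1 − 1/8z)y_{n+1} = (1 + 7/8z)y_n
  Hence R(z) = (1 + 7/8z)/(1 − 1/8z).

Need |R(x)|<1, x<0.
x=-0.74: |R|=0.3227
R=−1: 1+7/8x = −1+1/8x ⇒ -3/4x=2 ⇒ x=2/(-3/4)=-2.6667
Confirm numerically:
  x=-1.941: |R|=0.56202 <1
  x=-1.838: |R|=0.49461 <1
  x=-1.407: |R|=0.19656 <1
  x=-2.999: |R|=1.18129 >1
  x=-2.935: |R|=1.14723 >1
So |R|<1 on (-2.6667, 0).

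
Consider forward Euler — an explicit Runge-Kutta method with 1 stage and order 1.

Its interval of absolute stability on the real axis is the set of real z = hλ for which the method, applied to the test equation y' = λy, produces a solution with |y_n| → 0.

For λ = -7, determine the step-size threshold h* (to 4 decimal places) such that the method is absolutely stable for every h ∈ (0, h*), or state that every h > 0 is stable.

Set f=λy, z=hλ:
  order 1, 1-stage ⇒ R(z)=1+z
  (e.g. R(-0.61)=0.39000, |R|=0.39000)

Solve |R(x)|<1 on ℝ⁻.
x=-0.61: |R|=0.3900
|R(-2.02)|=1.0200 |R(-1.78)|=0.7800 |R(-1.64)|=0.6400
Bisect:
  x_lo=-2.3750 |R|=1.3750  x_hi=-0.0609 |R|=0.9391
  mid=-1.21796 |R|=0.21796 →hi
  mid=-1.79647 |R|=0.79647 →hi
  mid=-2.08572 |R|=1.08572 →lo
  mid=-1.94109 |R|=0.94109 →hi
  mid=-2.01341 |R|=1.01341 →lo
  mid=-1.97725 |R|=0.97725 →hi
  mid=-1.99533 |R|=0.99533 →hi
  mid=-2.00437 |R|=1.00437 →lo
  ...
  [-2.00013,-1.99999] ⇒ x*=-2.0000
Interval (-2.0000, 0).

(-2.0000,0); λ=-7 ⇒ h* = 0.2857.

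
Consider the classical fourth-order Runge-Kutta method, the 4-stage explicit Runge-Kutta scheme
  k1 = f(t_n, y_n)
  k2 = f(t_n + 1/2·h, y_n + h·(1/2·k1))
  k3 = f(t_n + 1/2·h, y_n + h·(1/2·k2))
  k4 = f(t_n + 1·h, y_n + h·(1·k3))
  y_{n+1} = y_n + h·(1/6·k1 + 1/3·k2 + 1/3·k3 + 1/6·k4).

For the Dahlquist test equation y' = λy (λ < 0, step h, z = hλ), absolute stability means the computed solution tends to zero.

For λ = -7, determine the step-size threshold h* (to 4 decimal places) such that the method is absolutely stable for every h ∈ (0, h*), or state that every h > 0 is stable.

With y'=λy (z=hλ):
  order 4, 4-stage ⇒ R(z)=1+z+z^2/2+z^3/6+z^4/24
  (e.g. R(-0.96)=0.38873, |R|=0.38873)

Need |R(x)|<1, x<0.
x=-0.96: |R|=0.3887
|R(-2.95)|=1.2781 |R(-2.58)|=0.7321 |R(-0.51)|=0.6008
Bisect:
  x_lo=-3.1685 |R|=1.7490  x_hi=-0.3265 |R|=0.7215
  mid=-1.74748 |R|=0.27853 →hi
  mid=-2.45797 |R|=0.60870 →hi
  mid=-2.81322 |R|=1.04293 →lo
  mid=-2.63560 |R|=0.79679 →hi
  mid=-2.72441 |R|=0.91202 →hi
  mid=-2.76882 |R|=0.97544 →hi
  mid=-2.79102 |R|=1.00867 →lo
  mid=-2.77992 |R|=0.99192 →hi
  mid=-2.78547 |R|=1.00026 →lo
  mid=-2.78269 |R|=0.99608 →hi
  ...
  [-2.78529,-2.78512] ⇒ x*=-2.7853
Stable set (-2.7853, 0).

(-2.7853,0); λ=-7 ⇒ h* = 0.3979.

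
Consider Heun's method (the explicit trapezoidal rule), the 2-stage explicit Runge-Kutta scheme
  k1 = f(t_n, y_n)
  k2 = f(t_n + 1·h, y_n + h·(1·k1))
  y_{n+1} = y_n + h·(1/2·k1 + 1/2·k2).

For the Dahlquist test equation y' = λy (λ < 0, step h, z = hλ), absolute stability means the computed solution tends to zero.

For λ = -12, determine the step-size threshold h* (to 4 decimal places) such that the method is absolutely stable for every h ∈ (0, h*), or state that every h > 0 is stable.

Set f=λy, z=hλ:
  order 2, 2-stage ⇒ R(z)=1+z+z^2/2
  (e.g. R(-1.45)=0.60125, |R|=0.60125)

Boundary: |R(x)|=1, x<0.
x=-1.45: |R|=0.6013
|R(-1.39)|=0.5760 |R(-1.14)|=0.5098 |R(-0.84)|=0.5128
Bisect:
  x_lo=-2.8618 |R|=2.2331  x_hi=-0.1775 |R|=0.8383
  mid=-1.51964 |R|=0.63501 →hi
  mid=-2.19071 |R|=1.20890 →lo
  mid=-1.85517 |R|=0.86566 →hi
  mid=-2.02294 |R|=1.02321 →lo
  mid=-1.93906 |R|=0.94092 →hi
  mid=-1.98100 |R|=0.98118 →hi
  mid=-2.00197 |R|=1.00197 →lo
  mid=-1.99149 |R|=0.99152 →hi
  ...
  [-2.00001,-1.99984] ⇒ x*=-2.0000
So |R|<1 on (-2.0000, 0).

(-2.0000,0); λ=-12 ⇒ h* = 0.1667.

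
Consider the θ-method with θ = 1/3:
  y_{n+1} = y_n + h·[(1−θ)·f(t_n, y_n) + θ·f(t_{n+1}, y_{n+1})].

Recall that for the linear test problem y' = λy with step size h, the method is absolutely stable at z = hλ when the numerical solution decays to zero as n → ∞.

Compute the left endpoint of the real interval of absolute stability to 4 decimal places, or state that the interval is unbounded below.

With y'=λy (z=hλ):
  y_{n+1} = y_n + z·[2/3·y_n + 1/3·y_{n+1}] ⇒ (1 − 1/3z)y_{n+1} = (1 + 2/3z)y_n
  Hence R(z) = (1 + 2/3z)/(1 − 1/3z).

Boundary: |R(x)|=1, x<0.
x=-1.72: |R|=0.0932
R=−1: 1+2/3x = −1+1/3x ⇒ -1/3x=2 ⇒ x=2/(-1/3)=-6.0000
Confirm numerically:
  x=-4.910: |R|=0.86220 <1
  x=-3.074: |R|=0.51827 <1
  x=-2.906: |R|=0.47613 <1
  x=-6.079: |R|=1.00870 >1
  x=-6.025: |R|=1.00277 >1
So |R|<1 on (-6.0000, 0).

z* = -6.0000.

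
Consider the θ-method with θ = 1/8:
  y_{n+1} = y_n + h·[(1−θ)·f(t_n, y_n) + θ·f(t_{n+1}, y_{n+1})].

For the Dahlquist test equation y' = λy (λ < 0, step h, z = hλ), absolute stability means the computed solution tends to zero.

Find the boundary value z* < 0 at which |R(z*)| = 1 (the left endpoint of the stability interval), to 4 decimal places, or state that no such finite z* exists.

z* = -2.6667.

Test eqn y'=λy, z=hλ:
  y_{n+1} = y_n + z·[7/8·y_n + 1/8·y_{n+1}] ⇒ (1 − 1/8z)y_{n+1} = (1 + 7/8z)y_n
  R(z) = (1 + 7/8z)/(1 − 1/8z).

Find x<0 with |R(x)|<1.
x=-0.76: |R|=0.3059
R=−1: 1+7/8x = −1+1/8x ⇒ -3/4x=2 ⇒ x=2/(-3/4)=-2.6667
Confirm numerically:
  x=-2.515: |R|=0.91346 <1
  x=-2.339: |R|=0.80985 <1
  x=-2.208: |R|=0.73041 <1
  x=-2.885: |R|=1.12035 >1
  x=-2.692: |R|=1.01422 >1
Interval (-2.6667, 0).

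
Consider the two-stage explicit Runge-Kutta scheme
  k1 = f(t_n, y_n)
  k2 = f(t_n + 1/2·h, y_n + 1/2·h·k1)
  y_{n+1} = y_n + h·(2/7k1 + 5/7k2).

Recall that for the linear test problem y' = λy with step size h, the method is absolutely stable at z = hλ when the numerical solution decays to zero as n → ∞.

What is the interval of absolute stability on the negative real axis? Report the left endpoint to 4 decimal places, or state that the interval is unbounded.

z∈(-2.8000,0).

Test eqn y'=λy, z=hλ:
  k1=λy_n ⇒ h·k1=z·y_n;  k2=λ(1+1/2z)y_n ⇒ h·k2=z(1+1/2z)y_n
  y_{n+1}/y_n = 1 + 2/7z + 5/7z(1+1/2z) = 1 + z + 5/14z²
  Hence R(z) = 1 + z + 5/14z².

Solve |R(x)|<1 on ℝ⁻.
x=-0.63: |R|=0.5117
R=1: x+5/14x²=0 ⇒ x=−14/5=-2.8000; min R=1−1/(4·5/14)=0.3000>−1
Confirm numerically:
  x=-2.559: |R|=0.77974 <1
  x=-1.933: |R|=0.40146 <1
  x=-1.156: |R|=0.32126 <1
  x=-3.384: |R|=1.70581 >1
  x=-3.382: |R|=1.70297 >1
  x=-3.116: |R|=1.35166 >1
Stable set (-2.8000, 0).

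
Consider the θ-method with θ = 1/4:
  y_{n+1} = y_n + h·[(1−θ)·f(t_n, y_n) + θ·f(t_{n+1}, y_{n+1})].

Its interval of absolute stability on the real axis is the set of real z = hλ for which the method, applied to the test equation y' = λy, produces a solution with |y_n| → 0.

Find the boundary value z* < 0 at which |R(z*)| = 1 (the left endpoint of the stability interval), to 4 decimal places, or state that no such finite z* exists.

Set f=λy, z=hλ:
  y_{n+1} = y_n + z·[3/4·y_n + 1/4·y_{n+1}] ⇒ (1 − 1/4z)y_{n+1} = (1 + 3/4z)y_n
  R(z) = (1 + 3/4z)/(1 − 1/4z).

Find x<0 with |R(x)|<1.
x=-1.06: |R|=0.1621
R=−1: 1+3/4x = −1+1/4x ⇒ -1/2x=2 ⇒ x=2/(-1/2)=-4.0000
Confirm numerically:
  x=-3.405: |R|=0.83930 <1
  x=-3.168: |R|=0.76786 <1
  x=-2.793: |R|=0.64463 <1
  x=-2.233: |R|=0.43302 <1
  x=-4.307: |R|=1.07391 >1
  x=-4.191: |R|=1.04664 >1
So |R|<1 on (-4.0000, 0).

left endpoint -4.0000.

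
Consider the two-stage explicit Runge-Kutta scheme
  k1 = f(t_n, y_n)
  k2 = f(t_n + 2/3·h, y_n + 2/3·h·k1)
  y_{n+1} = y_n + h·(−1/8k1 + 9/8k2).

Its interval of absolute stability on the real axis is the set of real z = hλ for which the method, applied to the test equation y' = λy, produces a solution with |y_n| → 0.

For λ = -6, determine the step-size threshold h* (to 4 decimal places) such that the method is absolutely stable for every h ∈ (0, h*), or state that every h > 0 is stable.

(-1.3333,0); λ=-6 ⇒ h* = (4/3)/6 = 0.2222.

With y'=λy (z=hλ):
  k1=λy_n ⇒ h·k1=z·y_n;  k2=λ(1+2/3z)y_n ⇒ h·k2=z(1+2/3z)y_n
  y_{n+1}/y_n = 1 − 1/8z + 9/8z(1+2/3z) = 1 + z + 3/4z²
  R(z) = 1 + z + 3/4z².

Find x<0 with |R(x)|<1.
x=-1.22: |R|=0.8963
R=1: x+3/4x²=0 ⇒ x=−4/3=-1.3333; min R=1−1/(4·3/4)=0.6667>−1
Confirm numerically:
  x=-1.131: |R|=0.82837 <1
  x=-1.049: |R|=0.77630 <1
  x=-0.884: |R|=0.70209 <1
  x=-0.590: |R|=0.67108 <1
  x=-1.864: |R|=1.74187 >1
  x=-1.743: |R|=1.53554 >1
So |R|<1 on (-1.3333, 0).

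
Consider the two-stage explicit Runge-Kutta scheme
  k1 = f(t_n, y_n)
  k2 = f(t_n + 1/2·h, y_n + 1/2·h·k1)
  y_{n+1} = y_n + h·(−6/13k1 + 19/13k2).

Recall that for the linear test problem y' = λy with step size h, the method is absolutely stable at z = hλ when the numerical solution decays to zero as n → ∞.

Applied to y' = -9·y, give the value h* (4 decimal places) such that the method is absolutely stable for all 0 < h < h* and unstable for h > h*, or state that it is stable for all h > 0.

(-1.3684,0); λ=-9 ⇒ h* = (26/19)/9 = 0.1520.

Test eqn y'=λy, z=hλ:
  k1=λy_n ⇒ h·k1=z·y_n;  k2=λ(1+1/2z)y_n ⇒ h·k2=z(1+1/2z)y_n
  y_{n+1}/y_n = 1 − 6/13z + 19/13z(1+1/2z) = 1 + z + 19/26z²
  so R(z) = 1 + z + 19/26z².

Find x<0 with |R(x)|<1.
x=-1.16: |R|=0.8233
R=1: x+19/26x²=0 ⇒ x=−26/19=-1.3684; min R=1−1/(4·19/26)=0.6579>−1
Confirm numerically:
  x=-1.296: |R|=0.93141 <1
  x=-1.167: |R|=0.82823 <1
  x=-0.610: |R|=0.66192 <1
  x=-0.559: |R|=0.66935 <1
  x=-1.849: |R|=1.64935 >1
  x=-1.573: |R|=1.23516 >1
  x=-1.490: |R|=1.13238 >1
Stable set (-1.3684, 0).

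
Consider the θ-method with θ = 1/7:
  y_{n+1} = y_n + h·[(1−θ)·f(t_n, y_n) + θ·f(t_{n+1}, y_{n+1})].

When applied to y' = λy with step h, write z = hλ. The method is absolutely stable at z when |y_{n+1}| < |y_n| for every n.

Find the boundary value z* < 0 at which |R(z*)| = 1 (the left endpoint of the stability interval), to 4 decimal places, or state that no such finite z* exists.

Test eqn y'=λy, z=hλ:
  y_{n+1} = y_n + z·[6/7·y_n + 1/7·y_{n+1}] ⇒ (1 − 1/7z)y_{n+1} = (1 + 6/7z)y_n
  ⇒ R(z) = (1 + 6/7z)/(1 − 1/7z).

Solve |R(x)|<1 on ℝ⁻.
x=-1.63: |R|=0.3221
R=−1: 1+6/7x = −1+1/7x ⇒ -5/7x=2 ⇒ x=2/(-5/7)=-2.8000
Confirm numerically:
  x=-2.433: |R|=0.80547 <1
  x=-2.288: |R|=0.72438 <1
  x=-2.216: |R|=0.68316 <1
  x=-1.559: |R|=0.27503 <1
  x=-3.341: |R|=1.26158 >1
  x=-3.305: |R|=1.24503 >1
Interval (-2.8000, 0).

z* = -2.8000.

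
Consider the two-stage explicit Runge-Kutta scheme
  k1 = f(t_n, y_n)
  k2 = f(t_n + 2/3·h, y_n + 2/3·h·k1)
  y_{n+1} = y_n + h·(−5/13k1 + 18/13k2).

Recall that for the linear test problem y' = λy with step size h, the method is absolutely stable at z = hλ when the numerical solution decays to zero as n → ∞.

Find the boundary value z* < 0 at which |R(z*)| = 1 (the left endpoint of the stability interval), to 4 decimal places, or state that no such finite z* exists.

z* = -1.0833.

Test eqn y'=λy, z=hλ:
  k1=λy_n ⇒ h·k1=z·y_n;  k2=λ(1+2/3z)y_n ⇒ h·k2=z(1+2/3z)y_n
  y_{n+1}/y_n = 1 − 5/13z + 18/13z(1+2/3z) = 1 + z + 12/13z²
  so R(z) = 1 + z + 12/13z².

Boundary: |R(x)|=1, x<0.
x=-0.39: |R|=0.7504
R=1: x+12/13x²=0 ⇒ x=−13/12=-1.0833; min R=1−1/(4·12/13)=0.7292>−1
Confirm numerically:
  x=-0.979: |R|=0.90571 <1
  x=-0.682: |R|=0.74735 <1
  x=-0.594: |R|=0.73169 <1
  x=-0.540: |R|=0.72917 <1
  x=-1.508: |R|=1.59114 >1
  x=-1.357: |R|=1.34280 >1
So |R|<1 on (-1.0833, 0).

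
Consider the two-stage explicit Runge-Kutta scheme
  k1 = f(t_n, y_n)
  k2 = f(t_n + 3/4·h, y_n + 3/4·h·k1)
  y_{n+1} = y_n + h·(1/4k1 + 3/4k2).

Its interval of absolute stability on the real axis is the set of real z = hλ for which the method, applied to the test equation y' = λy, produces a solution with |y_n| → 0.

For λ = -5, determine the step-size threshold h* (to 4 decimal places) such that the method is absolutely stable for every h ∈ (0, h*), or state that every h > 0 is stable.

(-1.7778,0); λ=-5 ⇒ h* = (16/9)/5 = 0.3556.

Test eqn y'=λy, z=hλ:
  k1=λy_n ⇒ h·k1=z·y_n;  k2=λ(1+3/4z)y_n ⇒ h·k2=z(1+3/4z)y_n
  y_{n+1}/y_n = 1 + 1/4z + 3/4z(1+3/4z) = 1 + z + 9/16z²
  Hence R(z) = 1 + z + 9/16z².

Solve |R(x)|<1 on ℝ⁻.
x=-0.72: |R|=0.5716
R=1: x+9/16x²=0 ⇒ x=−16/9=-1.7778; min R=1−1/(4·9/16)=0.5556>−1
Confirm numerically:
  x=-1.311: |R|=0.65578 <1
  x=-1.083: |R|=0.57675 <1
  x=-0.993: |R|=0.56165 <1
  x=-0.761: |R|=0.56476 <1
  x=-2.293: |R|=1.66454 >1
  x=-2.096: |R|=1.37518 >1
So |R|<1 on (-1.7778, 0).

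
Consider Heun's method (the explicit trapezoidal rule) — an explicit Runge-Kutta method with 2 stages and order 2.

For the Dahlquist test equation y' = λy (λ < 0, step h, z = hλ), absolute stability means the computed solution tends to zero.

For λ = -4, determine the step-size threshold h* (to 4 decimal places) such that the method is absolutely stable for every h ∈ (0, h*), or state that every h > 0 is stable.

Set f=λy, z=hλ:
  order 2, 2-stage ⇒ R(z)=1+z+z^2/2
  (e.g. R(-1.66)=0.71780, |R|=0.71780)

Solve |R(x)|<1 on ℝ⁻.
x=-1.66: |R|=0.7178
|R(-1.42)|=0.5882 |R(-0.78)|=0.5242 |R(-0.73)|=0.5364
Bisect:
  x_lo=-2.7035 |R|=1.9509  x_hi=-0.2810 |R|=0.7584
  mid=-1.49225 |R|=0.62115 →hi
  mid=-2.09785 |R|=1.10264 →lo
  mid=-1.79505 |R|=0.81605 →hi
  mid=-1.94645 |R|=0.94788 →hi
  mid=-2.02215 |R|=1.02240 →lo
  mid=-1.98430 |R|=0.98442 →hi
  mid=-2.00323 |R|=1.00323 →lo
  mid=-1.99376 |R|=0.99378 →hi
  mid=-1.99849 |R|=0.99850 →hi
  ...
  [-2.00012,-1.99997] ⇒ x*=-2.0000
So |R|<1 on (-2.0000, 0).

(-2.0000,0); λ=-4 ⇒ h* = 0.5000.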